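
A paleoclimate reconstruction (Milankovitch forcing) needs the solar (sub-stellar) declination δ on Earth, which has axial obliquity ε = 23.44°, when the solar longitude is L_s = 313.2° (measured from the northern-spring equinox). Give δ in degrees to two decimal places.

δ = -16.86°

sin δ = sin ε · sin L_s = sin 23.44° × sin 313.2° = -0.289975.
δ = arcsin(-0.289975) = -16.86°.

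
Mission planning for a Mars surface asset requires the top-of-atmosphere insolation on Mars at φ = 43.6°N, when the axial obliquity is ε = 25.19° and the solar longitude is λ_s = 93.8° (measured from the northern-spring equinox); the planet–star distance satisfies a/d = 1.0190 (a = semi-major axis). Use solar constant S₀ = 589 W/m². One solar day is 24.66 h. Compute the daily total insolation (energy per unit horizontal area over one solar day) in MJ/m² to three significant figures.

Solar declination: sin δ = sin ε · sin λ_s = sin 25.19° × sin 93.8° = 0.42469, so δ = +25.131°.
cos H₀ = −tan(+43.6°) tan(+25.131°) = -0.4467, H₀ = 2.0339 rad.
Bracket: H₀ sin φ sin δ + cos φ cos δ sin H₀ = 2.0339×0.68962×0.42469 + 0.72417×0.90534×0.89468 = 0.595678 + 0.586570 = 1.182248.
Inverse-square distance factor (a/d)² = 1.0190² = 1.038361.
Q̄ = (S₀/π) × 1.038361 × [bracket] = (589/π) × 1.038361 × 1.182248 = 230.16 W/m².
Daily total = Q̄ × 24.66 h × 3600 s/h = 230.16 × 24.66 × 3600 / 10⁶ = 20.43 MJ/m².

20.4 MJ/m²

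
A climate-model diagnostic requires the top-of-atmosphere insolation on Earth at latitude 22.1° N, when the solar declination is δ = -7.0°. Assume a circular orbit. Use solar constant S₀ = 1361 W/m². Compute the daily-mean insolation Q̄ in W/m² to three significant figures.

Q̄ ≈ 368 W/m²

cos H₀ = −tan(+22.1°) tan(-7.000°) = 0.0499, H₀ = 1.5209 rad.
Bracket: H₀ sin φ sin δ + cos φ cos δ sin H₀ = 1.5209×0.37622×-0.12187 + 0.92653×0.99255×0.99876 = -0.069733 + 0.918487 = 0.848754.
Q̄ = (S₀/π) × [bracket] = (1361/π) × 0.848754 = 367.7 W/m².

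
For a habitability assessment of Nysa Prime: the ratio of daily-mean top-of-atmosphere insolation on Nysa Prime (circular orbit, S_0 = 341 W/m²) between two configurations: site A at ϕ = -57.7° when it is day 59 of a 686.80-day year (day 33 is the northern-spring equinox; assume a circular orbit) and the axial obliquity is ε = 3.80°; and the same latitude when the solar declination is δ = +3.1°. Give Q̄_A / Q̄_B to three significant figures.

Q̄_A / Q̄_B ≈ 1.11

— Configuration A (ϕ=-57.7°):
Solar longitude: L_s = 360° × (59 − 33)/686.80 = 13.628°.
sin δ = sin 3.80° × sin 13.628° = 0.01562, so δ = +0.895°.
cos h₀ = −tan(-57.7°) tan(+0.895°) = 0.0247, h₀ = 1.5461 rad.
Bracket: h₀ sin ϕ sin δ + cos ϕ cos δ sin h₀ = 1.5461×-0.84526×0.01562 + 0.53435×0.99988×0.99969 = -0.020413 + 0.534120 = 0.513707.
Q̄ = (S_0/π) × [bracket] = (341/π) × 0.513707 = 55.760 W/m².
— Configuration B (ϕ=-57.7°):
cos h₀ = −tan(-57.7°) tan(+3.100°) = 0.0857, h₀ = 1.4850 rad.
Bracket: h₀ sin ϕ sin δ + cos ϕ cos δ sin h₀ = 1.4850×-0.84526×0.05408 + 0.53435×0.99854×0.99632 = -0.067882 + 0.531606 = 0.463724.
Q̄ = (S_0/π) × [bracket] = (341/π) × 0.463724 = 50.334 W/m².
Ratio Q̄_A / Q̄_B = 55.760 / 50.334 = 1.108.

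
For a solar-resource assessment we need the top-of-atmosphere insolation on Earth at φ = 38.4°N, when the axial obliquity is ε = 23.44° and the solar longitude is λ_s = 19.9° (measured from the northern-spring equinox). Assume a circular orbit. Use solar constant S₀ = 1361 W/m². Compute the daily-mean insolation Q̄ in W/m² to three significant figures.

Solar declination: sin δ = sin ε · sin λ_s = sin 23.44° × sin 19.9° = 0.13540, so δ = +7.782°.
cos H₀ = −tan(+38.4°) tan(+7.782°) = -0.1083, H₀ = 1.6793 rad.
Bracket: H₀ sin φ sin δ + cos φ cos δ sin H₀ = 1.6793×0.62115×0.13540 + 0.78369×0.99079×0.99412 = 0.141235 + 0.771907 = 0.913142.
Q̄ = (S₀/π) × [bracket] = (1361/π) × 0.913142 = 395.6 W/m².

Q̄ ≈ 396 W/m²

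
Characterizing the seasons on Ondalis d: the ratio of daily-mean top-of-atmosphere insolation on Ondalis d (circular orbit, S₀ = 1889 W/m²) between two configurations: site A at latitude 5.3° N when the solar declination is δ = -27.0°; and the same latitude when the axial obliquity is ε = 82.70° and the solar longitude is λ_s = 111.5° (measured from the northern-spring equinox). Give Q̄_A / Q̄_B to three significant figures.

Q̄_A / Q̄_B ≈ 1.56

— Configuration A (φ=+5.3°):
cos H₀ = −tan(+5.3°) tan(-27.000°) = 0.0473, H₀ = 1.5235 rad.
Bracket: H₀ sin φ sin δ + cos φ cos δ sin H₀ = 1.5235×0.09237×-0.45399 + 0.99572×0.89101×0.99888 = -0.063888 + 0.886203 = 0.822315.
Q̄ = (S₀/π) × [bracket] = (1889/π) × 0.822315 = 494.45 W/m².
— Configuration B (φ=+5.3°):
Solar declination: sin δ = sin ε · sin λ_s = sin 82.70° × sin 111.5° = 0.92288, so δ = +67.350°.
cos H₀ = −tan(+5.3°) tan(+67.350°) = -0.2223, H₀ = 1.7950 rad.
Bracket: H₀ sin φ sin δ + cos φ cos δ sin H₀ = 1.7950×0.09237×0.92288 + 0.99572×0.38510×0.97498 = 0.153017 + 0.373858 = 0.526875.
Q̄ = (S₀/π) × [bracket] = (1889/π) × 0.526875 = 316.80 W/m².
Ratio Q̄_A / Q̄_B = 494.45 / 316.80 = 1.561.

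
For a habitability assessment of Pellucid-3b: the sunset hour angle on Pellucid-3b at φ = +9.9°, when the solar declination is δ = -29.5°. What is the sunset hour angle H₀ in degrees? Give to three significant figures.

H₀ = 84.3°

cos H₀ = −tan φ · tan δ = −tan(+9.9°) × tan(-29.500°) = 0.0987, so H₀ = 1.4719 rad = 84.33°.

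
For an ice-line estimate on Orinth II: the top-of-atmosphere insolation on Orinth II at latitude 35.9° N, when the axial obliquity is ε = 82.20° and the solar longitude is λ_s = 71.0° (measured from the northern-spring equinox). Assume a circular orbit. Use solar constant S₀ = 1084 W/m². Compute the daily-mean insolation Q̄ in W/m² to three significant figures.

Q̄ ≈ 595 W/m²

Solar declination: sin δ = sin ε · sin λ_s = sin 82.20° × sin 71.0° = 0.93677, so δ = +69.516°.
cos H₀ = −tan(+35.9°) tan(+69.516°) = -1.9378 ≤ −1 ⇒ polar day, H₀ = π.
Bracket: H₀ sin φ sin δ + cos φ cos δ sin H₀ = 3.1416×0.58637×0.93677 + 0.81004×0.34994×0.00000 = 1.725661 + 0.000000 = 1.725661.
Q̄ = (S₀/π) × [bracket] = (1084/π) × 1.725661 = 595.4 W/m².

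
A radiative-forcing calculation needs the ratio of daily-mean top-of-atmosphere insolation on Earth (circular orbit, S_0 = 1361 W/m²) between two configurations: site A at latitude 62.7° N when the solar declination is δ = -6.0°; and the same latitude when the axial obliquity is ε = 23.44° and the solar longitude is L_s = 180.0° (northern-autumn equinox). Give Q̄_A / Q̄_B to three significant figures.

— Configuration A (ϕ=+62.7°):
cos h₀ = −tan(+62.7°) tan(-6.000°) = 0.2036, h₀ = 1.3657 rad.
Bracket: h₀ sin ϕ sin δ + cos ϕ cos δ sin h₀ = 1.3657×0.88862×-0.10453 + 0.45865×0.99452×0.97905 = -0.126856 + 0.446581 = 0.319725.
Q̄ = (S_0/π) × [bracket] = (1361/π) × 0.319725 = 138.51 W/m².
— Configuration B (ϕ=+62.7°):
Solar declination: sin δ = sin ε · sin L_s = sin 23.44° × sin 180.0° = 0.00000, so δ = +0.000°.
cos h₀ = −tan(+62.7°) tan(+0.000°) = -0.0000, h₀ = 1.5708 rad.
Bracket: h₀ sin ϕ sin δ + cos ϕ cos δ sin h₀ = 1.5708×0.88862×0.00000 + 0.45865×1.00000×1.00000 = 0.000000 + 0.458650 = 0.458650.
Q̄ = (S_0/π) × [bracket] = (1361/π) × 0.458650 = 198.70 W/m².
Ratio Q̄_A / Q̄_B = 138.51 / 198.70 = 0.6971.

Q̄_A / Q̄_B ≈ 0.697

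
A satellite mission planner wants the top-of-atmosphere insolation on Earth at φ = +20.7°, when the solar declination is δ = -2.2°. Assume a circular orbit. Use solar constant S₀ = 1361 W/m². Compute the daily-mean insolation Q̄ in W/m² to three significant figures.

Q̄ ≈ 396 W/m²

cos H₀ = −tan(+20.7°) tan(-2.200°) = 0.0145, H₀ = 1.5563 rad.
Bracket: H₀ sin φ sin δ + cos φ cos δ sin H₀ = 1.5563×0.35347×-0.03839 + 0.93544×0.99926×0.99989 = -0.021119 + 0.934645 = 0.913526.
Q̄ = (S₀/π) × [bracket] = (1361/π) × 0.913526 = 395.8 W/m².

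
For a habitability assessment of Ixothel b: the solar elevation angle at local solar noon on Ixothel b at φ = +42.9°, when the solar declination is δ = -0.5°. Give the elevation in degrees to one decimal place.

At local noon the hour angle is zero, so the zenith angle equals |φ − δ| = |+42.9° − (-0.500°)| = 43.400°.
Elevation = 90° − 43.400° = 46.6°.

46.6°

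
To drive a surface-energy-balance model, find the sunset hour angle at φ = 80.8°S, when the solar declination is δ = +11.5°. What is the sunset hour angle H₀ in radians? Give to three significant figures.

H₀ = 0.00 rad

cos H₀ = −tan φ · tan δ = 1.2562 ≥ 1, so the Sun never rises (polar night) and H₀ = 0.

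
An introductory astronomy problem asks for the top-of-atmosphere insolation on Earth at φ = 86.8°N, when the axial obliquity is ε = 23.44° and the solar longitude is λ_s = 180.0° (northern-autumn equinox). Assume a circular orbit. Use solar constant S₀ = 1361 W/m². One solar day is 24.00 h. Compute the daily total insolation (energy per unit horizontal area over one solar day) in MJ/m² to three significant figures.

Solar declination: sin δ = sin ε · sin λ_s = sin 23.44° × sin 180.0° = 0.00000, so δ = +0.000°.
cos H₀ = −tan(+86.8°) tan(+0.000°) = -0.0000, H₀ = 1.5708 rad.
Bracket: H₀ sin φ sin δ + cos φ cos δ sin H₀ = 1.5708×0.99844×0.00000 + 0.05582×1.00000×1.00000 = 0.000000 + 0.055820 = 0.055820.
Q̄ = (S₀/π) × [bracket] = (1361/π) × 0.055820 = 24.182 W/m².
Daily total = Q̄ × 24.00 h × 3600 s/h = 24.182 × 24.00 × 3600 / 10⁶ = 2.089 MJ/m².

2.09 MJ/m²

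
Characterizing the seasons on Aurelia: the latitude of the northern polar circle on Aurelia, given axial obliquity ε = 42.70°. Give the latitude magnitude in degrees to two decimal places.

The polar circle is the lowest latitude that experiences at least one full rotation of continuous daylight at the northern-summer solstice; it lies at |ϕ| = 90° − ε = 90° − 42.70° = 47.30°.

47.30°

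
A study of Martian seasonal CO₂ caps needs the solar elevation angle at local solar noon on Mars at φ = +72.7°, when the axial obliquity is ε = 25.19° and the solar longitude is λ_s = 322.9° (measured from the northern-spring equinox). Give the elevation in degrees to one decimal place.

2.4°

Solar declination: sin δ = sin ε · sin λ_s = sin 25.19° × sin 322.9° = -0.25674, so δ = -14.877°.
At local noon the hour angle is zero, so the zenith angle equals |φ − δ| = |+72.7° − (-14.877°)| = 87.577°.
Elevation = 90° − 87.577° = 2.4°.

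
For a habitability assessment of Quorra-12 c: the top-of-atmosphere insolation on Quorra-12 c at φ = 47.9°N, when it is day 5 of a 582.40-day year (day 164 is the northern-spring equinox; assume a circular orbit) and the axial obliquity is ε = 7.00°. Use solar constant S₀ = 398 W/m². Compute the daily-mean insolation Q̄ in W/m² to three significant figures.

Solar longitude: λ_s = 360° × (5 − 164)/582.40 = -98.283°, i.e. -98.283° + 360° = 261.717°.
sin δ = sin 7.00° × sin 261.717° = -0.12060, so δ = -6.927°.
cos H₀ = −tan(+47.9°) tan(-6.927°) = 0.1344, H₀ = 1.4359 rad.
Bracket: H₀ sin φ sin δ + cos φ cos δ sin H₀ = 1.4359×0.74198×-0.12060 + 0.67043×0.99270×0.99092 = -0.128488 + 0.659493 = 0.531005.
Q̄ = (S₀/π) × [bracket] = (398/π) × 0.531005 = 67.27 W/m².

Q̄ ≈ 67.3 W/m²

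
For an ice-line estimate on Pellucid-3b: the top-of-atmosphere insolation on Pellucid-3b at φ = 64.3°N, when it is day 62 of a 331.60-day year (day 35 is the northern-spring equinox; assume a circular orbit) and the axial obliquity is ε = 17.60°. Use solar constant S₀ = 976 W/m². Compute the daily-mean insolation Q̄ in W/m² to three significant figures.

Solar longitude: λ_s = 360° × (62 − 35)/331.60 = 29.312°.
sin δ = sin 17.60° × sin 29.312° = 0.14803, so δ = +8.513°.
cos H₀ = −tan(+64.3°) tan(+8.513°) = -0.3110, H₀ = 1.8871 rad.
Bracket: H₀ sin φ sin δ + cos φ cos δ sin H₀ = 1.8871×0.90108×0.14803 + 0.43366×0.98898×0.95041 = 0.251714 + 0.407613 = 0.659327.
Q̄ = (S₀/π) × [bracket] = (976/π) × 0.659327 = 204.8 W/m².

Q̄ ≈ 205 W/m²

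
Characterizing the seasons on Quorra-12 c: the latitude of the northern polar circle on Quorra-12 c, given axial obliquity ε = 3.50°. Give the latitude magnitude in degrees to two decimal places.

The polar circle is the lowest latitude that experiences at least one full rotation of continuous daylight at the northern-summer solstice; it lies at |φ| = 90° − ε = 90° − 3.50° = 86.50°.

86.50°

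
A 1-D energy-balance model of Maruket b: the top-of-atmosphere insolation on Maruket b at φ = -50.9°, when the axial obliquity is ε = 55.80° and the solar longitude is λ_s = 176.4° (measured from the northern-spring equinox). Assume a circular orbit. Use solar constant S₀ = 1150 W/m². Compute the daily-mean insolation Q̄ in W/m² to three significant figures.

Q̄ ≈ 208 W/m²

Solar declination: sin δ = sin ε · sin λ_s = sin 55.80° × sin 176.4° = 0.05193, so δ = +2.977°.
cos H₀ = −tan(-50.9°) tan(+2.977°) = 0.0640, H₀ = 1.5068 rad.
Bracket: H₀ sin φ sin δ + cos φ cos δ sin H₀ = 1.5068×-0.77605×0.05193 + 0.63068×0.99865×0.99795 = -0.060724 + 0.628537 = 0.567813.
Q̄ = (S₀/π) × [bracket] = (1150/π) × 0.567813 = 207.9 W/m².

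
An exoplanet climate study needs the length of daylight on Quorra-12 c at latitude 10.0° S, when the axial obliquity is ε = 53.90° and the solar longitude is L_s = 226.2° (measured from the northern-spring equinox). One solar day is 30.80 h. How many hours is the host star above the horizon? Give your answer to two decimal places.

Solar declination: sin δ = sin ε · sin L_s = sin 53.90° × sin 226.2° = -0.58317, so δ = -35.674°.
cos h₀ = −tan ϕ · tan δ = −tan(-10.0°) × tan(-35.674°) = -0.1266, so h₀ = 1.6977 rad = 97.27°.
Daylight = 2h₀/(2π) × 30.80 h = (1.6977/π) × 30.80 = 16.64 h.

16.64 h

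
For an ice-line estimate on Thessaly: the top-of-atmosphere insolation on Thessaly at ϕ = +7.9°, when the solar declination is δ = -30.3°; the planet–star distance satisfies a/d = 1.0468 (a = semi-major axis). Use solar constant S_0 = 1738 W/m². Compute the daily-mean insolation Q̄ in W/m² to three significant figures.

Q̄ ≈ 454 W/m²

cos h₀ = −tan(+7.9°) tan(-30.300°) = 0.0811, h₀ = 1.4896 rad.
Bracket: h₀ sin ϕ sin δ + cos ϕ cos δ sin h₀ = 1.4896×0.13744×-0.50453 + 0.99051×0.86340×0.99671 = -0.103293 + 0.852393 = 0.749100.
Inverse-square distance factor (a/d)² = 1.0468² = 1.095790.
Q̄ = (S_0/π) × 1.095790 × [bracket] = (1738/π) × 1.095790 × 0.749100 = 454.1 W/m².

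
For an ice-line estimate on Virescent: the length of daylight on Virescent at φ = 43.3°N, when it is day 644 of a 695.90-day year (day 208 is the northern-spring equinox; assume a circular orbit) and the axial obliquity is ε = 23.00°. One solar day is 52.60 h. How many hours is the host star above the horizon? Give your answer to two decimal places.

21.66 h

Solar longitude: λ_s = 360° × (644 − 208)/695.90 = 225.550°.
sin δ = sin 23.00° × sin 225.550° = -0.27893, so δ = -16.196°.
cos H₀ = −tan φ · tan δ = −tan(+43.3°) × tan(-16.196°) = 0.2737, so H₀ = 1.2935 rad = 74.11°.
Daylight = 2H₀/(2π) × 52.60 h = (1.2935/π) × 52.60 = 21.66 h.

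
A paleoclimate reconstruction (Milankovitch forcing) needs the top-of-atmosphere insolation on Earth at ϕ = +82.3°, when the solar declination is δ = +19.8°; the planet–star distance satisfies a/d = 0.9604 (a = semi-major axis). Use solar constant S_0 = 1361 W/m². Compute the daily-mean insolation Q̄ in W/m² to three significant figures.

cos h₀ = −tan(+82.3°) tan(+19.800°) = -2.6628 ≤ −1 ⇒ polar day, h₀ = π.
Bracket: h₀ sin ϕ sin δ + cos ϕ cos δ sin h₀ = 3.1416×0.99098×0.33874 + 0.13399×0.94088×0.00000 = 1.054587 + 0.000000 = 1.054587.
Inverse-square distance factor (a/d)² = 0.9604² = 0.922368.
Q̄ = (S_0/π) × 0.922368 × [bracket] = (1361/π) × 0.922368 × 1.054587 = 421.4 W/m².

Q̄ ≈ 421 W/m²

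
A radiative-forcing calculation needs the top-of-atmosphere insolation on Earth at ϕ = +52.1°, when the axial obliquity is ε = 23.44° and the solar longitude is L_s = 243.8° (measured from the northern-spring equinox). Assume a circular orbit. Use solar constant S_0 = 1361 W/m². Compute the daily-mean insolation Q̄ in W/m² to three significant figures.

Q̄ ≈ 87.5 W/m²

Solar declination: sin δ = sin ε · sin L_s = sin 23.44° × sin 243.8° = -0.35692, so δ = -20.911°.
cos h₀ = −tan(+52.1°) tan(-20.911°) = 0.4908, h₀ = 1.0578 rad.
Bracket: h₀ sin ϕ sin δ + cos ϕ cos δ sin h₀ = 1.0578×0.78908×-0.35692 + 0.61429×0.93414×0.87127 = -0.297917 + 0.499963 = 0.202046.
Q̄ = (S_0/π) × [bracket] = (1361/π) × 0.202046 = 87.53 W/m².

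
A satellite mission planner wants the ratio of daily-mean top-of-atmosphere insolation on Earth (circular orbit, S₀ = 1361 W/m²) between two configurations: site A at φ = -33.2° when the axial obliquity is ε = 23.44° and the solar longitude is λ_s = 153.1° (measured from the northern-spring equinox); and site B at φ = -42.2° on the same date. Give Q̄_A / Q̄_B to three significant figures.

Q̄_A / Q̄_B ≈ 1.23

— Configuration A (φ=-33.2°):
Solar declination: sin δ = sin ε · sin λ_s = sin 23.44° × sin 153.1° = 0.17997, so δ = +10.368°.
cos H₀ = −tan(-33.2°) tan(+10.368°) = 0.1197, H₀ = 1.4508 rad.
Bracket: H₀ sin φ sin δ + cos φ cos δ sin H₀ = 1.4508×-0.54756×0.17997 + 0.83676×0.98367×0.99281 = -0.142968 + 0.817178 = 0.674210.
Q̄ = (S₀/π) × [bracket] = (1361/π) × 0.674210 = 292.08 W/m².
— Configuration B (φ=-42.2°):
cos H₀ = −tan(-42.2°) tan(+10.368°) = 0.1659, H₀ = 1.4041 rad.
Bracket: H₀ sin φ sin δ + cos φ cos δ sin H₀ = 1.4041×-0.67172×0.17997 + 0.74080×0.98367×0.98614 = -0.169741 + 0.718603 = 0.548862.
Q̄ = (S₀/π) × [bracket] = (1361/π) × 0.548862 = 237.78 W/m².
Ratio Q̄_A / Q̄_B = 292.08 / 237.78 = 1.228.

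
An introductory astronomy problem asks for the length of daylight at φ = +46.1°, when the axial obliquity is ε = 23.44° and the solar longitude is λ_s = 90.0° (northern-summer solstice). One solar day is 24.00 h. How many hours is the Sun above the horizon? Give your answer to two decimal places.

Solar declination: sin δ = sin ε · sin λ_s = sin 23.44° × sin 90.0° = 0.39779, so δ = +23.440°.
cos H₀ = −tan φ · tan δ = −tan(+46.1°) × tan(+23.440°) = -0.4505, so H₀ = 2.0382 rad = 116.78°.
Daylight = 2H₀/(2π) × 24.00 h = (2.0382/π) × 24.00 = 15.57 h.

15.57 h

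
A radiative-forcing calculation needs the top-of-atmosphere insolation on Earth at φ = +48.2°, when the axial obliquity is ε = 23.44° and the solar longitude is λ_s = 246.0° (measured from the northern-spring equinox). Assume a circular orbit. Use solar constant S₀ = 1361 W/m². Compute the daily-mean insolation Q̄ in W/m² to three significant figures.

Q̄ ≈ 111 W/m²

Solar declination: sin δ = sin ε · sin λ_s = sin 23.44° × sin 246.0° = -0.36340, so δ = -21.309°.
cos H₀ = −tan(+48.2°) tan(-21.309°) = 0.4363, H₀ = 1.1194 rad.
Bracket: H₀ sin φ sin δ + cos φ cos δ sin H₀ = 1.1194×0.74548×-0.36340 + 0.66653×0.93163×0.89982 = -0.303254 + 0.558752 = 0.255498.
Q̄ = (S₀/π) × [bracket] = (1361/π) × 0.255498 = 110.7 W/m².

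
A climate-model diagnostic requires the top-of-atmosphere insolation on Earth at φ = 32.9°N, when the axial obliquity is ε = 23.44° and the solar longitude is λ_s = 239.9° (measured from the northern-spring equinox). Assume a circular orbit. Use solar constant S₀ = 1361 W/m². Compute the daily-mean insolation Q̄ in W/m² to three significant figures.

Q̄ ≈ 224 W/m²

Solar declination: sin δ = sin ε · sin λ_s = sin 23.44° × sin 239.9° = -0.34415, so δ = -20.130°.
cos H₀ = −tan(+32.9°) tan(-20.130°) = 0.2371, H₀ = 1.3314 rad.
Bracket: H₀ sin φ sin δ + cos φ cos δ sin H₀ = 1.3314×0.54317×-0.34415 + 0.83962×0.93892×0.97148 = -0.248881 + 0.765853 = 0.516972.
Q̄ = (S₀/π) × [bracket] = (1361/π) × 0.516972 = 224.0 W/m².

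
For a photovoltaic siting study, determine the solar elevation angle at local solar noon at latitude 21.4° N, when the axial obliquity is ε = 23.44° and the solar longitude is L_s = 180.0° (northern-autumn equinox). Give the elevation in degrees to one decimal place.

Solar declination: sin δ = sin ε · sin L_s = sin 23.44° × sin 180.0° = 0.00000, so δ = +0.000°.
At local noon the hour angle is zero, so the zenith angle equals |ϕ − δ| = |+21.4° − (+0.000°)| = 21.400°.
Elevation = 90° − 21.400° = 68.6°.

68.6°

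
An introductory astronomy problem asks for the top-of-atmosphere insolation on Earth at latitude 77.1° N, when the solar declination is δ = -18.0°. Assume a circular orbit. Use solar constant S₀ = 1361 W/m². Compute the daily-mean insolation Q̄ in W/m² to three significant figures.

Q̄ ≈ 0.00 W/m²

cos H₀ = −tan(+77.1°) tan(-18.000°) = 1.4187 ≥ 1 ⇒ polar night, H₀ = 0 and Q̄ = 0.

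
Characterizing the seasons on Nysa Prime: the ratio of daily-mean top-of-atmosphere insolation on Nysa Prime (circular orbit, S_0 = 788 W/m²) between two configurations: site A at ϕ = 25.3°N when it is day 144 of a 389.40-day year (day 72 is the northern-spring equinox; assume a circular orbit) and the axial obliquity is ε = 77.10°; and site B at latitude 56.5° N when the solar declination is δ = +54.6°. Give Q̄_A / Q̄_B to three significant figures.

Q̄_A / Q̄_B ≈ 0.565

— Configuration A (ϕ=+25.3°):
Solar longitude: L_s = 360° × (144 − 72)/389.40 = 66.564°.
sin δ = sin 77.10° × sin 66.564° = 0.89435, so δ = +63.425°.
cos h₀ = −tan(+25.3°) tan(+63.425°) = -0.9450, h₀ = 2.8083 rad.
Bracket: h₀ sin ϕ sin δ + cos ϕ cos δ sin h₀ = 2.8083×0.42736×0.89435 + 0.90408×0.44737×0.32714 = 1.073359 + 0.132314 = 1.205673.
Q̄ = (S_0/π) × [bracket] = (788/π) × 1.205673 = 302.42 W/m².
— Configuration B (ϕ=+56.5°):
cos h₀ = −tan(+56.5°) tan(+54.600°) = -2.1260 ≤ −1 ⇒ polar day, h₀ = π.
Bracket: h₀ sin ϕ sin δ + cos ϕ cos δ sin h₀ = 3.1416×0.83389×0.81513 + 0.55194×0.57928×0.00000 = 2.135436 + 0.000000 = 2.135436.
Q̄ = (S_0/π) × [bracket] = (788/π) × 2.135436 = 535.63 W/m².
Ratio Q̄_A / Q̄_B = 302.42 / 535.63 = 0.5646.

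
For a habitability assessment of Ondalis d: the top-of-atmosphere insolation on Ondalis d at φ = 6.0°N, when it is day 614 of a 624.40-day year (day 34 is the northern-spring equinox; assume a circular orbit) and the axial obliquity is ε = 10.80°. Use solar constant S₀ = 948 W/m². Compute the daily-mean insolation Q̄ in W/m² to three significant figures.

Solar longitude: λ_s = 360° × (614 − 34)/624.40 = 334.401°.
sin δ = sin 10.80° × sin 334.401° = -0.08096, so δ = -4.644°.
cos H₀ = −tan(+6.0°) tan(-4.644°) = 0.0085, H₀ = 1.5623 rad.
Bracket: H₀ sin φ sin δ + cos φ cos δ sin H₀ = 1.5623×0.10453×-0.08096 + 0.99452×0.99672×0.99996 = -0.013221 + 0.991218 = 0.977997.
Q̄ = (S₀/π) × [bracket] = (948/π) × 0.977997 = 295.1 W/m².

Q̄ ≈ 295 W/m²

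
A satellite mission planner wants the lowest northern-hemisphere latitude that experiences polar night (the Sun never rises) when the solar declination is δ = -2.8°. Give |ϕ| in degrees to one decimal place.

Polar night requires cos h₀ = −tan ϕ tan δ ≥ 1, i.e. tan ϕ tan δ ≤ −1.
The boundary is |tan ϕ| · |tan δ| = 1, so |ϕ| = 90° − |δ| = 90° − 2.8° = 87.2° in the northern hemisphere.

|ϕ| = 87.2°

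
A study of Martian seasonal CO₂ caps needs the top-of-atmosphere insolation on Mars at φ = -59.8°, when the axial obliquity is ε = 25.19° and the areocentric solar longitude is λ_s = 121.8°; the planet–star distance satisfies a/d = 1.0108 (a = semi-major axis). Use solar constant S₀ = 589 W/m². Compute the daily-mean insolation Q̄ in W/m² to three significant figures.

sin δ = sin 25.19° × sin 121.8° = 0.36173, so δ = +21.207°.
cos H₀ = −tan(-59.8°) tan(+21.207°) = 0.6667, H₀ = 0.8411 rad.
Bracket: H₀ sin φ sin δ + cos φ cos δ sin H₀ = 0.8411×-0.86427×0.36173 + 0.50302×0.93228×0.74536 = -0.262955 + 0.349541 = 0.086586.
Inverse-square distance factor (a/d)² = 1.0108² = 1.021717.
Q̄ = (S₀/π) × 1.021717 × [bracket] = (589/π) × 1.021717 × 0.086586 = 16.59 W/m².

Q̄ ≈ 16.6 W/m²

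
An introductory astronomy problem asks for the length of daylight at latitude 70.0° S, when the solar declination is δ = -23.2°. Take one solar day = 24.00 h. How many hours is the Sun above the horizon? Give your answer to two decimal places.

Sunrise equation: cos H₀ = −tan φ · tan δ = -1.1776 ≤ −1, so the Sun never sets (polar day) and H₀ = π.
Daylight = 2H₀/(2π) × 24.00 h = (3.1416/π) × 24.00 = 24.00 h.

24.00 h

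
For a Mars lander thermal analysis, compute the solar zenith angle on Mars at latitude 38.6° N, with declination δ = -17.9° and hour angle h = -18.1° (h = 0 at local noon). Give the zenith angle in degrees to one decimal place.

cos θ_z = sin φ sin δ + cos φ cos δ cos h = -0.191754 + 0.706890 = 0.515136.
θ_z = arccos(0.515136) = 59.0°.

θ_z = 59.0°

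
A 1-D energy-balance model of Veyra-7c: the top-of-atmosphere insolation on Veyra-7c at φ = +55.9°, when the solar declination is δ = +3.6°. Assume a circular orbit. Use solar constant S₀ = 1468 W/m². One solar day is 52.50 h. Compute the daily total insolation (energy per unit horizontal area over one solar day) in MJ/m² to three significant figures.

cos H₀ = −tan(+55.9°) tan(+3.600°) = -0.0929, H₀ = 1.6639 rad.
Bracket: H₀ sin φ sin δ + cos φ cos δ sin H₀ = 1.6639×0.82806×0.06279 + 0.56064×0.99803×0.99567 = 0.086513 + 0.557113 = 0.643626.
Q̄ = (S₀/π) × [bracket] = (1468/π) × 0.643626 = 300.75 W/m².
Daily total = Q̄ × 52.50 h × 3600 s/h = 300.75 × 52.50 × 3600 / 10⁶ = 56.84 MJ/m².

56.8 MJ/m²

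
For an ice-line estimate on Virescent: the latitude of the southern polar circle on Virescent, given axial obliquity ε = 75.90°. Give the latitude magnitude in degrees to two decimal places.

14.10°

The polar circle is the lowest latitude that experiences at least one full rotation of continuous darkness at the northern-summer solstice; it lies at |ϕ| = 90° − ε = 90° − 75.90° = 14.10°.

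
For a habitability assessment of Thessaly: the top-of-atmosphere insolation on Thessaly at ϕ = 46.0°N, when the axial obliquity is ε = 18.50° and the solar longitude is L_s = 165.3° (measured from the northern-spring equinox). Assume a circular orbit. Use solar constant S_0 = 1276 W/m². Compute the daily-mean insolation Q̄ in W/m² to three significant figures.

Solar declination: sin δ = sin ε · sin L_s = sin 18.50° × sin 165.3° = 0.08052, so δ = +4.618°.
cos h₀ = −tan(+46.0°) tan(+4.618°) = -0.0837, h₀ = 1.6545 rad.
Bracket: h₀ sin ϕ sin δ + cos ϕ cos δ sin h₀ = 1.6545×0.71934×0.08052 + 0.69466×0.99675×0.99650 = 0.095831 + 0.689979 = 0.785810.
Q̄ = (S_0/π) × [bracket] = (1276/π) × 0.785810 = 319.2 W/m².

Q̄ ≈ 319 W/m²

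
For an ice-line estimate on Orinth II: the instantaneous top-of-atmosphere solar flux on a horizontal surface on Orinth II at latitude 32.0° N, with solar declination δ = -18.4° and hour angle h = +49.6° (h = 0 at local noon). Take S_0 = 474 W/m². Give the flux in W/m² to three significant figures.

168 W/m²

cos θ_z = sin ϕ sin δ + cos ϕ cos δ cos h = -0.167269 + 0.521537 = 0.354268.
Flux = S_0 · cos θ_z = 474 × 0.354268 = 167.9 W/m².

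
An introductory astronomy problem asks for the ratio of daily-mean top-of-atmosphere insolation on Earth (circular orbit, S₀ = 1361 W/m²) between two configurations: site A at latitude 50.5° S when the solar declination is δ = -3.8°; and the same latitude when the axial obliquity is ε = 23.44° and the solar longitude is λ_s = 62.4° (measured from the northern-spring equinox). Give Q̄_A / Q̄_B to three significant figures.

Q̄_A / Q̄_B ≈ 3.10

— Configuration A (φ=-50.5°):
cos H₀ = −tan(-50.5°) tan(-3.800°) = -0.0806, H₀ = 1.6515 rad.
Bracket: H₀ sin φ sin δ + cos φ cos δ sin H₀ = 1.6515×-0.77162×-0.06627 + 0.63608×0.99780×0.99675 = 0.084450 + 0.632618 = 0.717068.
Q̄ = (S₀/π) × [bracket] = (1361/π) × 0.717068 = 310.65 W/m².
— Configuration B (φ=-50.5°):
Solar declination: sin δ = sin ε · sin λ_s = sin 23.44° × sin 62.4° = 0.35252, so δ = +20.642°.
cos H₀ = −tan(-50.5°) tan(+20.642°) = 0.4570, H₀ = 1.0962 rad.
Bracket: H₀ sin φ sin δ + cos φ cos δ sin H₀ = 1.0962×-0.77162×0.35252 + 0.63608×0.93580×0.88948 = -0.298179 + 0.529457 = 0.231278.
Q̄ = (S₀/π) × [bracket] = (1361/π) × 0.231278 = 100.19 W/m².
Ratio Q̄_A / Q̄_B = 310.65 / 100.19 = 3.101.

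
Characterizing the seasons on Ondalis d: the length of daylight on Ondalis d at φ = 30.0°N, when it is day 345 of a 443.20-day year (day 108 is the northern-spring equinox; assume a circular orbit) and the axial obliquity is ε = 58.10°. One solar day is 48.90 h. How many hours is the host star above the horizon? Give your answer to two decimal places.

Solar longitude: λ_s = 360° × (345 − 108)/443.20 = 192.509°.
sin δ = sin 58.10° × sin 192.509° = -0.18388, so δ = -10.596°.
cos H₀ = −tan φ · tan δ = −tan(+30.0°) × tan(-10.596°) = 0.1080, so H₀ = 1.4626 rad = 83.80°.
Daylight = 2H₀/(2π) × 48.90 h = (1.4626/π) × 48.90 = 22.77 h.

22.77 h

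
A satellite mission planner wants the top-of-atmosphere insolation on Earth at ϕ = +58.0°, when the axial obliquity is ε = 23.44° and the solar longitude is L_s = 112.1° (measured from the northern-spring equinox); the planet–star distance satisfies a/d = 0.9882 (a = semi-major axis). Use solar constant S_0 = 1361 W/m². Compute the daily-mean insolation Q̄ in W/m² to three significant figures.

Q̄ ≈ 460 W/m²

Solar declination: sin δ = sin ε · sin L_s = sin 23.44° × sin 112.1° = 0.36856, so δ = +21.627°.
cos h₀ = −tan(+58.0°) tan(+21.627°) = -0.6345, h₀ = 2.2581 rad.
Bracket: h₀ sin ϕ sin δ + cos ϕ cos δ sin h₀ = 2.2581×0.84805×0.36856 + 0.52992×0.92960×0.77293 = 0.705786 + 0.380756 = 1.086542.
Inverse-square distance factor (a/d)² = 0.9882² = 0.976539.
Q̄ = (S_0/π) × 0.976539 × [bracket] = (1361/π) × 0.976539 × 1.086542 = 459.7 W/m².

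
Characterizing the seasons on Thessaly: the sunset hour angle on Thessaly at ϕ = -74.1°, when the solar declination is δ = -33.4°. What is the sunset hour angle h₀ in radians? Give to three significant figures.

Sunrise equation: cos h₀ = −tan ϕ · tan δ = -2.3148 ≤ −1, so the host star never sets (polar day) and h₀ = π.

h₀ = 3.14 rad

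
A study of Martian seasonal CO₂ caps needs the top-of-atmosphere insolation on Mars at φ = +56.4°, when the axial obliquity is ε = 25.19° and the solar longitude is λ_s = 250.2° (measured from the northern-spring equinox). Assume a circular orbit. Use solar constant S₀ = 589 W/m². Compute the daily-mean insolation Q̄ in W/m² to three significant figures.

Solar declination: sin δ = sin ε · sin λ_s = sin 25.19° × sin 250.2° = -0.40046, so δ = -23.607°.
cos H₀ = −tan(+56.4°) tan(-23.607°) = 0.6578, H₀ = 0.8529 rad.
Bracket: H₀ sin φ sin δ + cos φ cos δ sin H₀ = 0.8529×0.83292×-0.40046 + 0.55339×0.91631×0.75320 = -0.284486 + 0.381930 = 0.097444.
Q̄ = (S₀/π) × [bracket] = (589/π) × 0.097444 = 18.27 W/m².

Q̄ ≈ 18.3 W/m²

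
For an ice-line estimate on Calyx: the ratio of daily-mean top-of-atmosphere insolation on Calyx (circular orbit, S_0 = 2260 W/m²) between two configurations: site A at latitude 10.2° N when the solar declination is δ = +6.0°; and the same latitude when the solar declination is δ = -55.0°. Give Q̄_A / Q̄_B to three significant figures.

Q̄_A / Q̄_B ≈ 2.84

— Configuration A (ϕ=+10.2°):
cos h₀ = −tan(+10.2°) tan(+6.000°) = -0.0189, h₀ = 1.5897 rad.
Bracket: h₀ sin ϕ sin δ + cos ϕ cos δ sin h₀ = 1.5897×0.17708×0.10453 + 0.98420×0.99452×0.99982 = 0.029426 + 0.978630 = 1.008056.
Q̄ = (S_0/π) × [bracket] = (2260/π) × 1.008056 = 725.18 W/m².
— Configuration B (ϕ=+10.2°):
cos h₀ = −tan(+10.2°) tan(-55.000°) = 0.2570, h₀ = 1.3109 rad.
Bracket: h₀ sin ϕ sin δ + cos ϕ cos δ sin h₀ = 1.3109×0.17708×-0.81915 + 0.98420×0.57358×0.96642 = -0.190153 + 0.545561 = 0.355408.
Q̄ = (S_0/π) × [bracket] = (2260/π) × 0.355408 = 255.67 W/m².
Ratio Q̄_A / Q̄_B = 725.18 / 255.67 = 2.836.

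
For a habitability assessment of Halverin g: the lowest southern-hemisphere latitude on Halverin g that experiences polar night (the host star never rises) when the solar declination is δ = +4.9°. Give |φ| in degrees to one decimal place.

|φ| = 85.1°

Polar night requires cos H₀ = −tan φ tan δ ≥ 1, i.e. tan φ tan δ ≤ −1.
The boundary is |tan φ| · |tan δ| = 1, so |φ| = 90° − |δ| = 90° − 4.9° = 85.1° in the southern hemisphere.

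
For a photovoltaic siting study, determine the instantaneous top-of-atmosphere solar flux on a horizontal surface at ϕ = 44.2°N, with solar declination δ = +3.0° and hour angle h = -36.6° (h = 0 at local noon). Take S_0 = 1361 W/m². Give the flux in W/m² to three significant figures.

832 W/m²

cos θ_z = sin ϕ sin δ + cos ϕ cos δ cos h = 0.036487 + 0.574760 = 0.611247.
Flux = S_0 · cos θ_z = 1361 × 0.611247 = 831.9 W/m².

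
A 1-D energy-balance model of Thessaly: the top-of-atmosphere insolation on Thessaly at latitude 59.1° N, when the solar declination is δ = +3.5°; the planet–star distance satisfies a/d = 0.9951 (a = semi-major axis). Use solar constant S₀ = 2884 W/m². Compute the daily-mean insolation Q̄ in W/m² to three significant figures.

cos H₀ = −tan(+59.1°) tan(+3.500°) = -0.1022, H₀ = 1.6732 rad.
Bracket: H₀ sin φ sin δ + cos φ cos δ sin H₀ = 1.6732×0.85806×0.06105 + 0.51354×0.99813×0.99476 = 0.087650 + 0.509894 = 0.597544.
Inverse-square distance factor (a/d)² = 0.9951² = 0.990224.
Q̄ = (S₀/π) × 0.990224 × [bracket] = (2884/π) × 0.990224 × 0.597544 = 543.2 W/m².

Q̄ ≈ 543 W/m²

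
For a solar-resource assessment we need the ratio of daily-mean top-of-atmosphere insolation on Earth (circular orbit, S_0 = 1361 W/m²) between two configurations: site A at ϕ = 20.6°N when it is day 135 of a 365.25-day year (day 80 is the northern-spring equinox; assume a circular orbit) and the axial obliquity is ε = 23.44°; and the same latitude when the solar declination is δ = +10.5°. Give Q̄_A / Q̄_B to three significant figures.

— Configuration A (ϕ=+20.6°):
Solar longitude: L_s = 360° × (135 − 80)/365.25 = 54.209°.
sin δ = sin 23.44° × sin 54.209° = 0.32267, so δ = +18.824°.
cos h₀ = −tan(+20.6°) tan(+18.824°) = -0.1281, h₀ = 1.6993 rad.
Bracket: h₀ sin ϕ sin δ + cos ϕ cos δ sin h₀ = 1.6993×0.35184×0.32267 + 0.93606×0.94651×0.99176 = 0.192918 + 0.878690 = 1.071608.
Q̄ = (S_0/π) × [bracket] = (1361/π) × 1.071608 = 464.24 W/m².
— Configuration B (ϕ=+20.6°):
cos h₀ = −tan(+20.6°) tan(+10.500°) = -0.0697, h₀ = 1.6405 rad.
Bracket: h₀ sin ϕ sin δ + cos ϕ cos δ sin h₀ = 1.6405×0.35184×0.18224 + 0.93606×0.98325×0.99757 = 0.105188 + 0.918144 = 1.023332.
Q̄ = (S_0/π) × [bracket] = (1361/π) × 1.023332 = 443.33 W/m².
Ratio Q̄_A / Q̄_B = 464.24 / 443.33 = 1.047.

Q̄_A / Q̄_B ≈ 1.05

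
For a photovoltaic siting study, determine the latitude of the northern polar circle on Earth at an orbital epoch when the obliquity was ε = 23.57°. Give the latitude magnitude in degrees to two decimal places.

66.43°

The polar circle is the lowest latitude that experiences at least one full rotation of continuous daylight at the northern-summer solstice; it lies at |φ| = 90° − ε = 90° − 23.57° = 66.43°.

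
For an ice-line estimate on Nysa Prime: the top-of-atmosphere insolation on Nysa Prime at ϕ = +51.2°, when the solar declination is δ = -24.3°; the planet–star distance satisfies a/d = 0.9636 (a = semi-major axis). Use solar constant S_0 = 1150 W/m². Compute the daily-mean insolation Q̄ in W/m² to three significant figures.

cos h₀ = −tan(+51.2°) tan(-24.300°) = 0.5616, h₀ = 0.9745 rad.
Bracket: h₀ sin ϕ sin δ + cos ϕ cos δ sin h₀ = 0.9745×0.77934×-0.41151 + 0.62660×0.91140×0.82743 = -0.312528 + 0.472531 = 0.160003.
Inverse-square distance factor (a/d)² = 0.9636² = 0.928525.
Q̄ = (S_0/π) × 0.928525 × [bracket] = (1150/π) × 0.928525 × 0.160003 = 54.38 W/m².

Q̄ ≈ 54.4 W/m²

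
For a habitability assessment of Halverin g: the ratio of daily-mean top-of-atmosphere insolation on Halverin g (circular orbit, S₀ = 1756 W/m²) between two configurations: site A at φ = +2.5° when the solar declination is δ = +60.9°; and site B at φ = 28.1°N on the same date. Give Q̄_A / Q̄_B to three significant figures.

— Configuration A (φ=+2.5°):
cos H₀ = −tan(+2.5°) tan(+60.900°) = -0.0784, H₀ = 1.6493 rad.
Bracket: H₀ sin φ sin δ + cos φ cos δ sin H₀ = 1.6493×0.04362×0.87377 + 0.99905×0.48634×0.99692 = 0.062861 + 0.484381 = 0.547242.
Q̄ = (S₀/π) × [bracket] = (1756/π) × 0.547242 = 305.88 W/m².
— Configuration B (φ=+28.1°):
cos H₀ = −tan(+28.1°) tan(+60.900°) = -0.9593, H₀ = 2.8554 rad.
Bracket: H₀ sin φ sin δ + cos φ cos δ sin H₀ = 2.8554×0.47101×0.87377 + 0.88213×0.48634×0.28232 = 1.175152 + 0.121120 = 1.296272.
Q̄ = (S₀/π) × [bracket] = (1756/π) × 1.296272 = 724.55 W/m².
Ratio Q̄_A / Q̄_B = 305.88 / 724.55 = 0.4222.

Q̄_A / Q̄_B ≈ 0.422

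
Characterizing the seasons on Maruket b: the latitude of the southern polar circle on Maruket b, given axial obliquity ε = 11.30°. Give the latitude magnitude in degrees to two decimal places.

The polar circle is the lowest latitude that experiences at least one full rotation of continuous darkness at the northern-summer solstice; it lies at |φ| = 90° − ε = 90° − 11.30° = 78.70°.

78.70°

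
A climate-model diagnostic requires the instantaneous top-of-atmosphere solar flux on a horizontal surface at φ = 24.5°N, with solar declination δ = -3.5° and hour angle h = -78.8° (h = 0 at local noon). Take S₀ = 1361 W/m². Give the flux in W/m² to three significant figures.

206 W/m²

cos θ_z = sin φ sin δ + cos φ cos δ cos h = -0.025316 + 0.176416 = 0.151100.
Flux = S₀ · cos θ_z = 1361 × 0.151100 = 205.6 W/m².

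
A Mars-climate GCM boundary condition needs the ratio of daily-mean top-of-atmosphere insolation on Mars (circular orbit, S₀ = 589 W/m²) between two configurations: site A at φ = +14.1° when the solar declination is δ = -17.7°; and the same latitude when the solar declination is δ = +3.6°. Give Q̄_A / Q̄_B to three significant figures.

Q̄_A / Q̄_B ≈ 0.817

— Configuration A (φ=+14.1°):
cos H₀ = −tan(+14.1°) tan(-17.700°) = 0.0802, H₀ = 1.4905 rad.
Bracket: H₀ sin φ sin δ + cos φ cos δ sin H₀ = 1.4905×0.24362×-0.30403 + 0.96987×0.95266×0.99678 = -0.110398 + 0.920981 = 0.810583.
Q̄ = (S₀/π) × [bracket] = (589/π) × 0.810583 = 151.97 W/m².
— Configuration B (φ=+14.1°):
cos H₀ = −tan(+14.1°) tan(+3.600°) = -0.0158, H₀ = 1.5866 rad.
Bracket: H₀ sin φ sin δ + cos φ cos δ sin H₀ = 1.5866×0.24362×0.06279 + 0.96987×0.99803×0.99988 = 0.024270 + 0.967843 = 0.992113.
Q̄ = (S₀/π) × [bracket] = (589/π) × 0.992113 = 186.01 W/m².
Ratio Q̄_A / Q̄_B = 151.97 / 186.01 = 0.8170.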